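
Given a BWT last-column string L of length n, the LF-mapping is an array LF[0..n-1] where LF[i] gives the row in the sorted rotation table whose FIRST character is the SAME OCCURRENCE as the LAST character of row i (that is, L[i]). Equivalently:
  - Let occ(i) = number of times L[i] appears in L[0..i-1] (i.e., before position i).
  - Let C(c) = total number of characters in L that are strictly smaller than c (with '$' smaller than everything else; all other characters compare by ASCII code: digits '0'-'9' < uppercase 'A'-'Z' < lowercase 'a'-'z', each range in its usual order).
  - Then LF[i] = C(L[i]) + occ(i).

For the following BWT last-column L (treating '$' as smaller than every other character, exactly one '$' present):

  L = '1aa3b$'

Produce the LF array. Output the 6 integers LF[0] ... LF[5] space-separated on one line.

Char counts: '$':1, '1':1, '3':1, 'a':2, 'b':1
C (first-col start): C('$')=0, C('1')=1, C('3')=2, C('a')=3, C('b')=5
L[0]='1': occ=0, LF[0]=C('1')+0=1+0=1
L[1]='a': occ=0, LF[1]=C('a')+0=3+0=3
L[2]='a': occ=1, LF[2]=C('a')+1=3+1=4
L[3]='3': occ=0, LF[3]=C('3')+0=2+0=2
L[4]='b': occ=0, LF[4]=C('b')+0=5+0=5
L[5]='$': occ=0, LF[5]=C('$')+0=0+0=0

Answer: 1 3 4 2 5 0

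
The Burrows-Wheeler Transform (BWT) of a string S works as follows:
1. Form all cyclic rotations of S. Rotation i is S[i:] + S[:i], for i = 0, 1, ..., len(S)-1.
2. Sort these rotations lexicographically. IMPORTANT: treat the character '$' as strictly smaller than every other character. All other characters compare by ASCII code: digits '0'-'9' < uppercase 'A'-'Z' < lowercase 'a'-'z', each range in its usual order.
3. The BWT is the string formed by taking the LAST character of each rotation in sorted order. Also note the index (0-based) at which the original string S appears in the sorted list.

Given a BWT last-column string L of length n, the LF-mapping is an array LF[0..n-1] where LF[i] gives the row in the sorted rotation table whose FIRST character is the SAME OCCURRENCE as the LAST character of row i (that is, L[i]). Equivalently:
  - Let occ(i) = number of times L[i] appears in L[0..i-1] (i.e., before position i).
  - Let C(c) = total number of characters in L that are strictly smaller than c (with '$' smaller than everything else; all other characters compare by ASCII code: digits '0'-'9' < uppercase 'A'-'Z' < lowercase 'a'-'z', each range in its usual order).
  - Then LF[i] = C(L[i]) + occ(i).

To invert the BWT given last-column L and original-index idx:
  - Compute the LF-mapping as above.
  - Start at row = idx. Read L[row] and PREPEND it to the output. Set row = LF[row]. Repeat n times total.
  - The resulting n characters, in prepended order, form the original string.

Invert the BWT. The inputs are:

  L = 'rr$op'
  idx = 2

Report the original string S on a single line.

Answer: pror$

Derivation:
LF mapping: 3 4 0 1 2
Walk LF starting at row 2, prepending L[row]:
  step 1: row=2, L[2]='$', prepend. Next row=LF[2]=0
  step 2: row=0, L[0]='r', prepend. Next row=LF[0]=3
  step 3: row=3, L[3]='o', prepend. Next row=LF[3]=1
  step 4: row=1, L[1]='r', prepend. Next row=LF[1]=4
  step 5: row=4, L[4]='p', prepend. Next row=LF[4]=2
Reversed output: pror$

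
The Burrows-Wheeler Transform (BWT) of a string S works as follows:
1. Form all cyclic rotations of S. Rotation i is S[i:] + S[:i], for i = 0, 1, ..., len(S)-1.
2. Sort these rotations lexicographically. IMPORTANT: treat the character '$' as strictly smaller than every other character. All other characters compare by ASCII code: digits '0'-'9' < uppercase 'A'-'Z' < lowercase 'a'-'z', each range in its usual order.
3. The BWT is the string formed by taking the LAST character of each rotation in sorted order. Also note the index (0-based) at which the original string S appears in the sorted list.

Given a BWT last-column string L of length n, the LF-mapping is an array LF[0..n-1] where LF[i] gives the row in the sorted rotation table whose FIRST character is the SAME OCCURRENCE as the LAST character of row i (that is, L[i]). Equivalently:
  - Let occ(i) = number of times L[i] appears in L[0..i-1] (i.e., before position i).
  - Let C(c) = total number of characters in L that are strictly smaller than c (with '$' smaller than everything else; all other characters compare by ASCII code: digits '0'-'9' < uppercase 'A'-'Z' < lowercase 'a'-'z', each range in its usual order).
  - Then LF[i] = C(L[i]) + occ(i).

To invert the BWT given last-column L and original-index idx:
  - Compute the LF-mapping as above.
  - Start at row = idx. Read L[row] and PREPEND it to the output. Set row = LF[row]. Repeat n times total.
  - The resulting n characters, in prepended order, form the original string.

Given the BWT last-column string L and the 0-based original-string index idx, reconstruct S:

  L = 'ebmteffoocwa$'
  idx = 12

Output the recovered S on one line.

LF mapping: 4 2 8 11 5 6 7 9 10 3 12 1 0
Walk LF starting at row 12, prepending L[row]:
  step 1: row=12, L[12]='$', prepend. Next row=LF[12]=0
  step 2: row=0, L[0]='e', prepend. Next row=LF[0]=4
  step 3: row=4, L[4]='e', prepend. Next row=LF[4]=5
  step 4: row=5, L[5]='f', prepend. Next row=LF[5]=6
  step 5: row=6, L[6]='f', prepend. Next row=LF[6]=7
  step 6: row=7, L[7]='o', prepend. Next row=LF[7]=9
  step 7: row=9, L[9]='c', prepend. Next row=LF[9]=3
  step 8: row=3, L[3]='t', prepend. Next row=LF[3]=11
  step 9: row=11, L[11]='a', prepend. Next row=LF[11]=1
  step 10: row=1, L[1]='b', prepend. Next row=LF[1]=2
  step 11: row=2, L[2]='m', prepend. Next row=LF[2]=8
  step 12: row=8, L[8]='o', prepend. Next row=LF[8]=10
  step 13: row=10, L[10]='w', prepend. Next row=LF[10]=12
Reversed output: wombatcoffee$

Answer: wombatcoffee$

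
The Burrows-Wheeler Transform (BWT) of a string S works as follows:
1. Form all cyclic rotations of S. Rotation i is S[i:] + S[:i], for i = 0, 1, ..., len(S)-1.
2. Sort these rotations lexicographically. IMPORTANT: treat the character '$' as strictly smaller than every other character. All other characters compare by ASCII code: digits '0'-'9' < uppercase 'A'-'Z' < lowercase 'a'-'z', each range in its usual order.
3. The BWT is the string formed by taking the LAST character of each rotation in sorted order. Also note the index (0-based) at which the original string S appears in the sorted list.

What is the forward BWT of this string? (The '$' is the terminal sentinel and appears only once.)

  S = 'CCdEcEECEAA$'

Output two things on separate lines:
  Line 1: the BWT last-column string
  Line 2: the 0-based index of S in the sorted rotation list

Answer: AAE$ECCEcdEC
3

Derivation:
All 12 rotations (rotation i = S[i:]+S[:i]):
  rot[0] = CCdEcEECEAA$
  rot[1] = CdEcEECEAA$C
  rot[2] = dEcEECEAA$CC
  rot[3] = EcEECEAA$CCd
  rot[4] = cEECEAA$CCdE
  rot[5] = EECEAA$CCdEc
  rot[6] = ECEAA$CCdEcE
  rot[7] = CEAA$CCdEcEE
  rot[8] = EAA$CCdEcEEC
  rot[9] = AA$CCdEcEECE
  rot[10] = A$CCdEcEECEA
  rot[11] = $CCdEcEECEAA
Sorted (with $ < everything):
  sorted[0] = $CCdEcEECEAA  (last char: 'A')
  sorted[1] = A$CCdEcEECEA  (last char: 'A')
  sorted[2] = AA$CCdEcEECE  (last char: 'E')
  sorted[3] = CCdEcEECEAA$  (last char: '$')
  sorted[4] = CEAA$CCdEcEE  (last char: 'E')
  sorted[5] = CdEcEECEAA$C  (last char: 'C')
  sorted[6] = EAA$CCdEcEEC  (last char: 'C')
  sorted[7] = ECEAA$CCdEcE  (last char: 'E')
  sorted[8] = EECEAA$CCdEc  (last char: 'c')
  sorted[9] = EcEECEAA$CCd  (last char: 'd')
  sorted[10] = cEECEAA$CCdE  (last char: 'E')
  sorted[11] = dEcEECEAA$CC  (last char: 'C')
Last column: AAE$ECCEcdEC
Original string S is at sorted index 3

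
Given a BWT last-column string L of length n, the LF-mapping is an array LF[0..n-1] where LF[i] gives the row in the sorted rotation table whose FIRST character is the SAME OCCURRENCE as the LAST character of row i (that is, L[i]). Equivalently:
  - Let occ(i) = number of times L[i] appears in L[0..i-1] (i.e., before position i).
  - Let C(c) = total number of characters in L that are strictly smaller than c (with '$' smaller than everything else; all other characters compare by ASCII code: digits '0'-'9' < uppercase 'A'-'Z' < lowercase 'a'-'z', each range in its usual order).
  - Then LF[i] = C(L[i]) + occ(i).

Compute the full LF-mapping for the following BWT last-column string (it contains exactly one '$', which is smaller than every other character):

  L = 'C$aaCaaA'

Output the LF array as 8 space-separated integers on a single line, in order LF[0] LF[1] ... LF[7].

Answer: 2 0 4 5 3 6 7 1

Derivation:
Char counts: '$':1, 'A':1, 'C':2, 'a':4
C (first-col start): C('$')=0, C('A')=1, C('C')=2, C('a')=4
L[0]='C': occ=0, LF[0]=C('C')+0=2+0=2
L[1]='$': occ=0, LF[1]=C('$')+0=0+0=0
L[2]='a': occ=0, LF[2]=C('a')+0=4+0=4
L[3]='a': occ=1, LF[3]=C('a')+1=4+1=5
L[4]='C': occ=1, LF[4]=C('C')+1=2+1=3
L[5]='a': occ=2, LF[5]=C('a')+2=4+2=6
L[6]='a': occ=3, LF[6]=C('a')+3=4+3=7
L[7]='A': occ=0, LF[7]=C('A')+0=1+0=1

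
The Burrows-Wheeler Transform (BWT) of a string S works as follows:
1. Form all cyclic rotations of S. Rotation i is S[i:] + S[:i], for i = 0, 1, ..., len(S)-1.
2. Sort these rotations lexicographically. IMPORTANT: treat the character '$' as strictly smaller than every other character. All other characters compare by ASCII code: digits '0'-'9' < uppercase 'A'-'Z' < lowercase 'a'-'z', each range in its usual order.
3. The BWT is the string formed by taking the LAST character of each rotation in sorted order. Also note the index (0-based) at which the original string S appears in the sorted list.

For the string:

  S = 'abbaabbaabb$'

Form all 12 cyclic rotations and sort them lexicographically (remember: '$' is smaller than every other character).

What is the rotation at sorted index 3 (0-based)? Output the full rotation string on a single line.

All 12 rotations (rotation i = S[i:]+S[:i]):
  rot[0] = abbaabbaabb$
  rot[1] = bbaabbaabb$a
  rot[2] = baabbaabb$ab
  rot[3] = aabbaabb$abb
  rot[4] = abbaabb$abba
  rot[5] = bbaabb$abbaa
  rot[6] = baabb$abbaab
  rot[7] = aabb$abbaabb
  rot[8] = abb$abbaabba
  rot[9] = bb$abbaabbaa
  rot[10] = b$abbaabbaab
  rot[11] = $abbaabbaabb
Sorted (with $ < everything):
  sorted[0] = $abbaabbaabb
  sorted[1] = aabb$abbaabb
  sorted[2] = aabbaabb$abb
  sorted[3] = abb$abbaabba
  sorted[4] = abbaabb$abba
  sorted[5] = abbaabbaabb$
  sorted[6] = b$abbaabbaab
  sorted[7] = baabb$abbaab
  sorted[8] = baabbaabb$ab
  sorted[9] = bb$abbaabbaa
  sorted[10] = bbaabb$abbaa
  sorted[11] = bbaabbaabb$a
sorted[3] = abb$abbaabba

Answer: abb$abbaabba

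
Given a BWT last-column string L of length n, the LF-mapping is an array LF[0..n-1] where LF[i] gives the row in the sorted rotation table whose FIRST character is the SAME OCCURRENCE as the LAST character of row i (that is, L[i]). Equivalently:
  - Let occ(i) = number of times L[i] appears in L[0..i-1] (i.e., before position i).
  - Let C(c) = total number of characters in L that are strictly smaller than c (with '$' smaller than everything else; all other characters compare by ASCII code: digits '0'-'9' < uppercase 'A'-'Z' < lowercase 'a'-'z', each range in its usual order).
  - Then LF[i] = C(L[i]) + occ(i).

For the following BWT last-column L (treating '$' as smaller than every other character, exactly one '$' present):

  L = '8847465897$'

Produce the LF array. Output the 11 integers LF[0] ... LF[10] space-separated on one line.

Char counts: '$':1, '4':2, '5':1, '6':1, '7':2, '8':3, '9':1
C (first-col start): C('$')=0, C('4')=1, C('5')=3, C('6')=4, C('7')=5, C('8')=7, C('9')=10
L[0]='8': occ=0, LF[0]=C('8')+0=7+0=7
L[1]='8': occ=1, LF[1]=C('8')+1=7+1=8
L[2]='4': occ=0, LF[2]=C('4')+0=1+0=1
L[3]='7': occ=0, LF[3]=C('7')+0=5+0=5
L[4]='4': occ=1, LF[4]=C('4')+1=1+1=2
L[5]='6': occ=0, LF[5]=C('6')+0=4+0=4
L[6]='5': occ=0, LF[6]=C('5')+0=3+0=3
L[7]='8': occ=2, LF[7]=C('8')+2=7+2=9
L[8]='9': occ=0, LF[8]=C('9')+0=10+0=10
L[9]='7': occ=1, LF[9]=C('7')+1=5+1=6
L[10]='$': occ=0, LF[10]=C('$')+0=0+0=0

Answer: 7 8 1 5 2 4 3 9 10 6 0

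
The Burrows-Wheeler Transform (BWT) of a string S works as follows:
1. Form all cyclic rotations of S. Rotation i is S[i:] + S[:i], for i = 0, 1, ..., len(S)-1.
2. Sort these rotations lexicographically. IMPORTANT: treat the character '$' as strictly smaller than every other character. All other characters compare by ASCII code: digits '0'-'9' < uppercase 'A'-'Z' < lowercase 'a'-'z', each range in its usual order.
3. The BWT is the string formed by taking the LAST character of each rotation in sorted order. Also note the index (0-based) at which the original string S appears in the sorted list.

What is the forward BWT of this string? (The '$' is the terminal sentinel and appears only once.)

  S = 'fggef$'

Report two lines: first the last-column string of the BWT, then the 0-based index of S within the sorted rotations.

Answer: fge$gf
3

Derivation:
All 6 rotations (rotation i = S[i:]+S[:i]):
  rot[0] = fggef$
  rot[1] = ggef$f
  rot[2] = gef$fg
  rot[3] = ef$fgg
  rot[4] = f$fgge
  rot[5] = $fggef
Sorted (with $ < everything):
  sorted[0] = $fggef  (last char: 'f')
  sorted[1] = ef$fgg  (last char: 'g')
  sorted[2] = f$fgge  (last char: 'e')
  sorted[3] = fggef$  (last char: '$')
  sorted[4] = gef$fg  (last char: 'g')
  sorted[5] = ggef$f  (last char: 'f')
Last column: fge$gf
Original string S is at sorted index 3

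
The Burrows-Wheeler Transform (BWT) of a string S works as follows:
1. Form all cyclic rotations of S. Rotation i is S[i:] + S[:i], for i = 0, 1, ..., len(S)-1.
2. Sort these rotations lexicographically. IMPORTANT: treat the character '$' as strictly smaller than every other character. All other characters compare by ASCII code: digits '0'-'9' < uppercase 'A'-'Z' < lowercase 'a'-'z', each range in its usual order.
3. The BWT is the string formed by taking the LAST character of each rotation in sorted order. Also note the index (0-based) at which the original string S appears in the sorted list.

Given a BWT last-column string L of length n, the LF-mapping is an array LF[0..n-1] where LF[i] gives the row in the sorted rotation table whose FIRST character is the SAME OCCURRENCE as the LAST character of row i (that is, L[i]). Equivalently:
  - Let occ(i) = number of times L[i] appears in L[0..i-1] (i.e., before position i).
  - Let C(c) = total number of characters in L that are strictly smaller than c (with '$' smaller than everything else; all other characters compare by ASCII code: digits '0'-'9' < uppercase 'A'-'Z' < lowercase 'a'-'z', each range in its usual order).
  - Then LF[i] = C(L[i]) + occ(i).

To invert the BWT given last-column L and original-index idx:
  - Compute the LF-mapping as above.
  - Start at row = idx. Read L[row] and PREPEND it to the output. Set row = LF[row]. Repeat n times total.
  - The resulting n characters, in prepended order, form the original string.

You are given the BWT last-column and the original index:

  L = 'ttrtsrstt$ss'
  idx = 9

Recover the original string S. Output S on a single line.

Answer: tsssttrrstt$

Derivation:
LF mapping: 7 8 1 9 3 2 4 10 11 0 5 6
Walk LF starting at row 9, prepending L[row]:
  step 1: row=9, L[9]='$', prepend. Next row=LF[9]=0
  step 2: row=0, L[0]='t', prepend. Next row=LF[0]=7
  step 3: row=7, L[7]='t', prepend. Next row=LF[7]=10
  step 4: row=10, L[10]='s', prepend. Next row=LF[10]=5
  step 5: row=5, L[5]='r', prepend. Next row=LF[5]=2
  step 6: row=2, L[2]='r', prepend. Next row=LF[2]=1
  step 7: row=1, L[1]='t', prepend. Next row=LF[1]=8
  step 8: row=8, L[8]='t', prepend. Next row=LF[8]=11
  step 9: row=11, L[11]='s', prepend. Next row=LF[11]=6
  step 10: row=6, L[6]='s', prepend. Next row=LF[6]=4
  step 11: row=4, L[4]='s', prepend. Next row=LF[4]=3
  step 12: row=3, L[3]='t', prepend. Next row=LF[3]=9
Reversed output: tsssttrrstt$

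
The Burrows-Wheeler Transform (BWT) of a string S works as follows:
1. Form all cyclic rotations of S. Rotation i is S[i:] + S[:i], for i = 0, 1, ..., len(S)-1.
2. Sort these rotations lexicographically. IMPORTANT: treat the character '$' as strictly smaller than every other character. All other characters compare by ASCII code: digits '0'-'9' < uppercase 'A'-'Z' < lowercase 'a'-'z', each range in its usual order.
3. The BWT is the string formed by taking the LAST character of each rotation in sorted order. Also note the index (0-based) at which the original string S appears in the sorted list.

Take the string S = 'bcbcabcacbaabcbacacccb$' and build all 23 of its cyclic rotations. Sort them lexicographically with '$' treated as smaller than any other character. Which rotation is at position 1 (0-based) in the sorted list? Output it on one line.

All 23 rotations (rotation i = S[i:]+S[:i]):
  rot[0] = bcbcabcacbaabcbacacccb$
  rot[1] = cbcabcacbaabcbacacccb$b
  rot[2] = bcabcacbaabcbacacccb$bc
  rot[3] = cabcacbaabcbacacccb$bcb
  rot[4] = abcacbaabcbacacccb$bcbc
  rot[5] = bcacbaabcbacacccb$bcbca
  rot[6] = cacbaabcbacacccb$bcbcab
  rot[7] = acbaabcbacacccb$bcbcabc
  rot[8] = cbaabcbacacccb$bcbcabca
  rot[9] = baabcbacacccb$bcbcabcac
  rot[10] = aabcbacacccb$bcbcabcacb
  rot[11] = abcbacacccb$bcbcabcacba
  rot[12] = bcbacacccb$bcbcabcacbaa
  rot[13] = cbacacccb$bcbcabcacbaab
  rot[14] = bacacccb$bcbcabcacbaabc
  rot[15] = acacccb$bcbcabcacbaabcb
  rot[16] = cacccb$bcbcabcacbaabcba
  rot[17] = acccb$bcbcabcacbaabcbac
  rot[18] = cccb$bcbcabcacbaabcbaca
  rot[19] = ccb$bcbcabcacbaabcbacac
  rot[20] = cb$bcbcabcacbaabcbacacc
  rot[21] = b$bcbcabcacbaabcbacaccc
  rot[22] = $bcbcabcacbaabcbacacccb
Sorted (with $ < everything):
  sorted[0] = $bcbcabcacbaabcbacacccb
  sorted[1] = aabcbacacccb$bcbcabcacb
  sorted[2] = abcacbaabcbacacccb$bcbc
  sorted[3] = abcbacacccb$bcbcabcacba
  sorted[4] = acacccb$bcbcabcacbaabcb
  sorted[5] = acbaabcbacacccb$bcbcabc
  sorted[6] = acccb$bcbcabcacbaabcbac
  sorted[7] = b$bcbcabcacbaabcbacaccc
  sorted[8] = baabcbacacccb$bcbcabcac
  sorted[9] = bacacccb$bcbcabcacbaabc
  sorted[10] = bcabcacbaabcbacacccb$bc
  sorted[11] = bcacbaabcbacacccb$bcbca
  sorted[12] = bcbacacccb$bcbcabcacbaa
  sorted[13] = bcbcabcacbaabcbacacccb$
  sorted[14] = cabcacbaabcbacacccb$bcb
  sorted[15] = cacbaabcbacacccb$bcbcab
  sorted[16] = cacccb$bcbcabcacbaabcba
  sorted[17] = cb$bcbcabcacbaabcbacacc
  sorted[18] = cbaabcbacacccb$bcbcabca
  sorted[19] = cbacacccb$bcbcabcacbaab
  sorted[20] = cbcabcacbaabcbacacccb$b
  sorted[21] = ccb$bcbcabcacbaabcbacac
  sorted[22] = cccb$bcbcabcacbaabcbaca
sorted[1] = aabcbacacccb$bcbcabcacb

Answer: aabcbacacccb$bcbcabcacb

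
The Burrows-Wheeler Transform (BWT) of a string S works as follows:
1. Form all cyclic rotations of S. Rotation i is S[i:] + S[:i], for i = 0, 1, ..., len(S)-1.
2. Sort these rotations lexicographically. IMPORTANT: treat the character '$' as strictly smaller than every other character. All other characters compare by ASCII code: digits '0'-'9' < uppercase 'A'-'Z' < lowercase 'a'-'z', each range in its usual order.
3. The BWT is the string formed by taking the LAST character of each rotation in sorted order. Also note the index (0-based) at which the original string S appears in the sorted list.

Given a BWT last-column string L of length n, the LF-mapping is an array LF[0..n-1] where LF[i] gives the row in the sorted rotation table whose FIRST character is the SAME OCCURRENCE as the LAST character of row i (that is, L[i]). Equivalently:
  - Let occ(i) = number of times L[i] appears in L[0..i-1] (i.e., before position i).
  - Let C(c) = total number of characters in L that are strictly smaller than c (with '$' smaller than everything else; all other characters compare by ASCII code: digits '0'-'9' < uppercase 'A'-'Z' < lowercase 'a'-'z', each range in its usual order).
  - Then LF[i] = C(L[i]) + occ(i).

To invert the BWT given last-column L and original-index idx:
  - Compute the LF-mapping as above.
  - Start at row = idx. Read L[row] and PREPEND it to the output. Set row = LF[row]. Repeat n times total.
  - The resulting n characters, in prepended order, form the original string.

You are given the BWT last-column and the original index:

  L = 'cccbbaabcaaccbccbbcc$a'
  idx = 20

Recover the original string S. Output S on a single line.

Answer: cccababcaacccbbabcbcc$

Derivation:
LF mapping: 12 13 14 6 7 1 2 8 15 3 4 16 17 9 18 19 10 11 20 21 0 5
Walk LF starting at row 20, prepending L[row]:
  step 1: row=20, L[20]='$', prepend. Next row=LF[20]=0
  step 2: row=0, L[0]='c', prepend. Next row=LF[0]=12
  step 3: row=12, L[12]='c', prepend. Next row=LF[12]=17
  step 4: row=17, L[17]='b', prepend. Next row=LF[17]=11
  step 5: row=11, L[11]='c', prepend. Next row=LF[11]=16
  step 6: row=16, L[16]='b', prepend. Next row=LF[16]=10
  step 7: row=10, L[10]='a', prepend. Next row=LF[10]=4
  step 8: row=4, L[4]='b', prepend. Next row=LF[4]=7
  step 9: row=7, L[7]='b', prepend. Next row=LF[7]=8
  step 10: row=8, L[8]='c', prepend. Next row=LF[8]=15
  step 11: row=15, L[15]='c', prepend. Next row=LF[15]=19
  step 12: row=19, L[19]='c', prepend. Next row=LF[19]=21
  step 13: row=21, L[21]='a', prepend. Next row=LF[21]=5
  step 14: row=5, L[5]='a', prepend. Next row=LF[5]=1
  step 15: row=1, L[1]='c', prepend. Next row=LF[1]=13
  step 16: row=13, L[13]='b', prepend. Next row=LF[13]=9
  step 17: row=9, L[9]='a', prepend. Next row=LF[9]=3
  step 18: row=3, L[3]='b', prepend. Next row=LF[3]=6
  step 19: row=6, L[6]='a', prepend. Next row=LF[6]=2
  step 20: row=2, L[2]='c', prepend. Next row=LF[2]=14
  step 21: row=14, L[14]='c', prepend. Next row=LF[14]=18
  step 22: row=18, L[18]='c', prepend. Next row=LF[18]=20
Reversed output: cccababcaacccbbabcbcc$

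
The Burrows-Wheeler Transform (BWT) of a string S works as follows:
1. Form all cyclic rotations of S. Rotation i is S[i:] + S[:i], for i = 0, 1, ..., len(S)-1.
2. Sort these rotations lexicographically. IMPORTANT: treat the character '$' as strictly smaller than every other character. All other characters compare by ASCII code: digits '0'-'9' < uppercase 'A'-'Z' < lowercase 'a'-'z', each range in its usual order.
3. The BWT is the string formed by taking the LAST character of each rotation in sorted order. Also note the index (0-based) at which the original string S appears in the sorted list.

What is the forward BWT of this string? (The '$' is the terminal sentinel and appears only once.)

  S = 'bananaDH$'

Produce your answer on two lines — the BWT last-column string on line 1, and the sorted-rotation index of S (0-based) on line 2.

All 9 rotations (rotation i = S[i:]+S[:i]):
  rot[0] = bananaDH$
  rot[1] = ananaDH$b
  rot[2] = nanaDH$ba
  rot[3] = anaDH$ban
  rot[4] = naDH$bana
  rot[5] = aDH$banan
  rot[6] = DH$banana
  rot[7] = H$bananaD
  rot[8] = $bananaDH
Sorted (with $ < everything):
  sorted[0] = $bananaDH  (last char: 'H')
  sorted[1] = DH$banana  (last char: 'a')
  sorted[2] = H$bananaD  (last char: 'D')
  sorted[3] = aDH$banan  (last char: 'n')
  sorted[4] = anaDH$ban  (last char: 'n')
  sorted[5] = ananaDH$b  (last char: 'b')
  sorted[6] = bananaDH$  (last char: '$')
  sorted[7] = naDH$bana  (last char: 'a')
  sorted[8] = nanaDH$ba  (last char: 'a')
Last column: HaDnnb$aa
Original string S is at sorted index 6

Answer: HaDnnb$aa
6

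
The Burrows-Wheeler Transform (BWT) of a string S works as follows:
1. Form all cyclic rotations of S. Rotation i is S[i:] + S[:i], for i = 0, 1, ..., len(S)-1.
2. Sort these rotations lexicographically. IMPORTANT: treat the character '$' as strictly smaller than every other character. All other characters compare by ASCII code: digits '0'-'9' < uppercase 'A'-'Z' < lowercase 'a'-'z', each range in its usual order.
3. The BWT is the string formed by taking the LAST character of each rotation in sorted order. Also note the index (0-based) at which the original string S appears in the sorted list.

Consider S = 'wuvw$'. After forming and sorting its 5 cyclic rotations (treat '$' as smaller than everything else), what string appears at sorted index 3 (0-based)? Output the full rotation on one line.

Answer: w$wuv

Derivation:
All 5 rotations (rotation i = S[i:]+S[:i]):
  rot[0] = wuvw$
  rot[1] = uvw$w
  rot[2] = vw$wu
  rot[3] = w$wuv
  rot[4] = $wuvw
Sorted (with $ < everything):
  sorted[0] = $wuvw
  sorted[1] = uvw$w
  sorted[2] = vw$wu
  sorted[3] = w$wuv
  sorted[4] = wuvw$
sorted[3] = w$wuv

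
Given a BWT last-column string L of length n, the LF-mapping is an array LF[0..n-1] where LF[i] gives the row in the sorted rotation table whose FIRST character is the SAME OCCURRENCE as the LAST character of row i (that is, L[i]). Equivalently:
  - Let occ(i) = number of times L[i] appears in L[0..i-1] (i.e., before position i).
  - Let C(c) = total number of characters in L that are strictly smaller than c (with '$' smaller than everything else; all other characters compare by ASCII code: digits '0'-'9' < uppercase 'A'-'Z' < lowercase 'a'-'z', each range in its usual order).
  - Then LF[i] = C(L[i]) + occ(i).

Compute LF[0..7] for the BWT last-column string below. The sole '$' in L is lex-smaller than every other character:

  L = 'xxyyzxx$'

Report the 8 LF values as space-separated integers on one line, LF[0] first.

Answer: 1 2 5 6 7 3 4 0

Derivation:
Char counts: '$':1, 'x':4, 'y':2, 'z':1
C (first-col start): C('$')=0, C('x')=1, C('y')=5, C('z')=7
L[0]='x': occ=0, LF[0]=C('x')+0=1+0=1
L[1]='x': occ=1, LF[1]=C('x')+1=1+1=2
L[2]='y': occ=0, LF[2]=C('y')+0=5+0=5
L[3]='y': occ=1, LF[3]=C('y')+1=5+1=6
L[4]='z': occ=0, LF[4]=C('z')+0=7+0=7
L[5]='x': occ=2, LF[5]=C('x')+2=1+2=3
L[6]='x': occ=3, LF[6]=C('x')+3=1+3=4
L[7]='$': occ=0, LF[7]=C('$')+0=0+0=0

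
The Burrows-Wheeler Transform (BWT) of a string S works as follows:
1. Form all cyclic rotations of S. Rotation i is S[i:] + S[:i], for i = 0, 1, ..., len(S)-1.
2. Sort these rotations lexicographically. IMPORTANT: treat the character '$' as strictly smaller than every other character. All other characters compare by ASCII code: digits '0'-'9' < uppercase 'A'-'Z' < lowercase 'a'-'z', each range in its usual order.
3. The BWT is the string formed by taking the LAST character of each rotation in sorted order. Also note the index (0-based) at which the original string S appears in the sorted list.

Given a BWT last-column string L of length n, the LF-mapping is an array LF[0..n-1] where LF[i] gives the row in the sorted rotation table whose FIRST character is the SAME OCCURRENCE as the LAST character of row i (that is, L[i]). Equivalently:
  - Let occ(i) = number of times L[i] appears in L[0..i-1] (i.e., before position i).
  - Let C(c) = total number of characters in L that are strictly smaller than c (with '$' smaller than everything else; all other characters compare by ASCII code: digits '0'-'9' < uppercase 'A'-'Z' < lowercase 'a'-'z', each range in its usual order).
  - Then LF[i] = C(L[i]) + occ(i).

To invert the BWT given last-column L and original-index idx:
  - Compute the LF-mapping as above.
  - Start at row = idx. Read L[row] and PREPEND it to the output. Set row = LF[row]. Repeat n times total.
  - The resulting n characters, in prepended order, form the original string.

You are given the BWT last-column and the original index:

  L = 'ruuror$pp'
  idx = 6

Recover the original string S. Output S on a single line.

Answer: rrpupuor$

Derivation:
LF mapping: 4 7 8 5 1 6 0 2 3
Walk LF starting at row 6, prepending L[row]:
  step 1: row=6, L[6]='$', prepend. Next row=LF[6]=0
  step 2: row=0, L[0]='r', prepend. Next row=LF[0]=4
  step 3: row=4, L[4]='o', prepend. Next row=LF[4]=1
  step 4: row=1, L[1]='u', prepend. Next row=LF[1]=7
  step 5: row=7, L[7]='p', prepend. Next row=LF[7]=2
  step 6: row=2, L[2]='u', prepend. Next row=LF[2]=8
  step 7: row=8, L[8]='p', prepend. Next row=LF[8]=3
  step 8: row=3, L[3]='r', prepend. Next row=LF[3]=5
  step 9: row=5, L[5]='r', prepend. Next row=LF[5]=6
Reversed output: rrpupuor$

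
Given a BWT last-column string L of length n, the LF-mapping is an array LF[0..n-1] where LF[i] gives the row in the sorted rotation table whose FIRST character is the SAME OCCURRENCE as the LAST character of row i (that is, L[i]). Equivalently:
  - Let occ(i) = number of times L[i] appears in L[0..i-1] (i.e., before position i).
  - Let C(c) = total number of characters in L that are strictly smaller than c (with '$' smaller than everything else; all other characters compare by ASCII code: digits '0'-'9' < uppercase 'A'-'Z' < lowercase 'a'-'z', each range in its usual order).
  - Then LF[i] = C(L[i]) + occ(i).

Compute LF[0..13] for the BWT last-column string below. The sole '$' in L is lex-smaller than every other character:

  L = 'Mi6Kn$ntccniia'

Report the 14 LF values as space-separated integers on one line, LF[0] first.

Answer: 3 7 1 2 10 0 11 13 5 6 12 8 9 4

Derivation:
Char counts: '$':1, '6':1, 'K':1, 'M':1, 'a':1, 'c':2, 'i':3, 'n':3, 't':1
C (first-col start): C('$')=0, C('6')=1, C('K')=2, C('M')=3, C('a')=4, C('c')=5, C('i')=7, C('n')=10, C('t')=13
L[0]='M': occ=0, LF[0]=C('M')+0=3+0=3
L[1]='i': occ=0, LF[1]=C('i')+0=7+0=7
L[2]='6': occ=0, LF[2]=C('6')+0=1+0=1
L[3]='K': occ=0, LF[3]=C('K')+0=2+0=2
L[4]='n': occ=0, LF[4]=C('n')+0=10+0=10
L[5]='$': occ=0, LF[5]=C('$')+0=0+0=0
L[6]='n': occ=1, LF[6]=C('n')+1=10+1=11
L[7]='t': occ=0, LF[7]=C('t')+0=13+0=13
L[8]='c': occ=0, LF[8]=C('c')+0=5+0=5
L[9]='c': occ=1, LF[9]=C('c')+1=5+1=6
L[10]='n': occ=2, LF[10]=C('n')+2=10+2=12
L[11]='i': occ=1, LF[11]=C('i')+1=7+1=8
L[12]='i': occ=2, LF[12]=C('i')+2=7+2=9
L[13]='a': occ=0, LF[13]=C('a')+0=4+0=4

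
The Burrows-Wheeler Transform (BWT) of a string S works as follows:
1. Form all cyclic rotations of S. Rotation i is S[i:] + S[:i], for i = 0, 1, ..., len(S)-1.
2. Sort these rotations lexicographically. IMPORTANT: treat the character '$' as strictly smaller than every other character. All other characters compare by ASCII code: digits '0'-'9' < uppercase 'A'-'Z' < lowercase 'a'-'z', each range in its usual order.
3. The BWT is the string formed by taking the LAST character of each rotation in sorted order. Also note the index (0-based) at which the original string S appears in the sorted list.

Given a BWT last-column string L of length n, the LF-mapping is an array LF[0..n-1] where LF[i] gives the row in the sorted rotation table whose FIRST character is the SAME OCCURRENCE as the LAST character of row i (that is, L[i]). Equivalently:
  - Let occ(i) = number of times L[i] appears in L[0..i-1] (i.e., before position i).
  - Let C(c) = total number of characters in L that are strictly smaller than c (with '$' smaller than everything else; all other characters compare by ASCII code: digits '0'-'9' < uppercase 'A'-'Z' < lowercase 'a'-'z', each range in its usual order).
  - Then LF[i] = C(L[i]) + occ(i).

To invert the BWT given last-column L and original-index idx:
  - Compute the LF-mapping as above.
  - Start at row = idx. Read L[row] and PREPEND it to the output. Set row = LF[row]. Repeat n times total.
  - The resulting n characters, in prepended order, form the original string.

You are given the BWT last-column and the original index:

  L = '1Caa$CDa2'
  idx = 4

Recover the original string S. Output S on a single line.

Answer: CDa2aaC1$

Derivation:
LF mapping: 1 3 6 7 0 4 5 8 2
Walk LF starting at row 4, prepending L[row]:
  step 1: row=4, L[4]='$', prepend. Next row=LF[4]=0
  step 2: row=0, L[0]='1', prepend. Next row=LF[0]=1
  step 3: row=1, L[1]='C', prepend. Next row=LF[1]=3
  step 4: row=3, L[3]='a', prepend. Next row=LF[3]=7
  step 5: row=7, L[7]='a', prepend. Next row=LF[7]=8
  step 6: row=8, L[8]='2', prepend. Next row=LF[8]=2
  step 7: row=2, L[2]='a', prepend. Next row=LF[2]=6
  step 8: row=6, L[6]='D', prepend. Next row=LF[6]=5
  step 9: row=5, L[5]='C', prepend. Next row=LF[5]=4
Reversed output: CDa2aaC1$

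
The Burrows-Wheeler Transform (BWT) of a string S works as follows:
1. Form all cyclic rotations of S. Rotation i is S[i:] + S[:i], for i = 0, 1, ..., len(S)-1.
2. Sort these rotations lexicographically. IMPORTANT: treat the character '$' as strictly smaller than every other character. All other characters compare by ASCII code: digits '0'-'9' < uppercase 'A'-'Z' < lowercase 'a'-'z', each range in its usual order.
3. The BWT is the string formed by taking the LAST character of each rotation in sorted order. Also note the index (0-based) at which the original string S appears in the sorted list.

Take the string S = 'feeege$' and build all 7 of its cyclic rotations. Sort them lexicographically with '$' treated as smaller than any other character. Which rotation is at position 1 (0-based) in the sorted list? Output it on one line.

All 7 rotations (rotation i = S[i:]+S[:i]):
  rot[0] = feeege$
  rot[1] = eeege$f
  rot[2] = eege$fe
  rot[3] = ege$fee
  rot[4] = ge$feee
  rot[5] = e$feeeg
  rot[6] = $feeege
Sorted (with $ < everything):
  sorted[0] = $feeege
  sorted[1] = e$feeeg
  sorted[2] = eeege$f
  sorted[3] = eege$fe
  sorted[4] = ege$fee
  sorted[5] = feeege$
  sorted[6] = ge$feee
sorted[1] = e$feeeg

Answer: e$feeeg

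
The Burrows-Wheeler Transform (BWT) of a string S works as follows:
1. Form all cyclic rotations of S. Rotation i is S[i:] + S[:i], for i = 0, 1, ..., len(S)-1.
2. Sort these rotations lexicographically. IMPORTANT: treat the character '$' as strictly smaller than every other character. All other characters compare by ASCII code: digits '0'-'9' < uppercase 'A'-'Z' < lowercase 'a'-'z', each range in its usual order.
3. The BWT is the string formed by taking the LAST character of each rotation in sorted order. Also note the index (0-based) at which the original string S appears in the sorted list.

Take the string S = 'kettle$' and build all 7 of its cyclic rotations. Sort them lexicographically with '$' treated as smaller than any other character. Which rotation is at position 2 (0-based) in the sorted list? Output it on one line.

All 7 rotations (rotation i = S[i:]+S[:i]):
  rot[0] = kettle$
  rot[1] = ettle$k
  rot[2] = ttle$ke
  rot[3] = tle$ket
  rot[4] = le$kett
  rot[5] = e$kettl
  rot[6] = $kettle
Sorted (with $ < everything):
  sorted[0] = $kettle
  sorted[1] = e$kettl
  sorted[2] = ettle$k
  sorted[3] = kettle$
  sorted[4] = le$kett
  sorted[5] = tle$ket
  sorted[6] = ttle$ke
sorted[2] = ettle$k

Answer: ettle$k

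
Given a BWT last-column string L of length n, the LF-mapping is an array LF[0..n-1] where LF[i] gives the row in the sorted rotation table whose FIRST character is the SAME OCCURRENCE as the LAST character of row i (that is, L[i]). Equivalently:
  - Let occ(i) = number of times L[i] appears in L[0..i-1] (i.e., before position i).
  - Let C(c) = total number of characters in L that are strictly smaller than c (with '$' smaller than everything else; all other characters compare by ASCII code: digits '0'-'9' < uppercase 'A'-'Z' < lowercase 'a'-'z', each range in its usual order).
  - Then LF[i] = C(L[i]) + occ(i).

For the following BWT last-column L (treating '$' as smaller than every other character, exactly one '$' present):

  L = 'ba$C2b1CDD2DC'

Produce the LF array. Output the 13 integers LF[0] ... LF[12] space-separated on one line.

Char counts: '$':1, '1':1, '2':2, 'C':3, 'D':3, 'a':1, 'b':2
C (first-col start): C('$')=0, C('1')=1, C('2')=2, C('C')=4, C('D')=7, C('a')=10, C('b')=11
L[0]='b': occ=0, LF[0]=C('b')+0=11+0=11
L[1]='a': occ=0, LF[1]=C('a')+0=10+0=10
L[2]='$': occ=0, LF[2]=C('$')+0=0+0=0
L[3]='C': occ=0, LF[3]=C('C')+0=4+0=4
L[4]='2': occ=0, LF[4]=C('2')+0=2+0=2
L[5]='b': occ=1, LF[5]=C('b')+1=11+1=12
L[6]='1': occ=0, LF[6]=C('1')+0=1+0=1
L[7]='C': occ=1, LF[7]=C('C')+1=4+1=5
L[8]='D': occ=0, LF[8]=C('D')+0=7+0=7
L[9]='D': occ=1, LF[9]=C('D')+1=7+1=8
L[10]='2': occ=1, LF[10]=C('2')+1=2+1=3
L[11]='D': occ=2, LF[11]=C('D')+2=7+2=9
L[12]='C': occ=2, LF[12]=C('C')+2=4+2=6

Answer: 11 10 0 4 2 12 1 5 7 8 3 9 6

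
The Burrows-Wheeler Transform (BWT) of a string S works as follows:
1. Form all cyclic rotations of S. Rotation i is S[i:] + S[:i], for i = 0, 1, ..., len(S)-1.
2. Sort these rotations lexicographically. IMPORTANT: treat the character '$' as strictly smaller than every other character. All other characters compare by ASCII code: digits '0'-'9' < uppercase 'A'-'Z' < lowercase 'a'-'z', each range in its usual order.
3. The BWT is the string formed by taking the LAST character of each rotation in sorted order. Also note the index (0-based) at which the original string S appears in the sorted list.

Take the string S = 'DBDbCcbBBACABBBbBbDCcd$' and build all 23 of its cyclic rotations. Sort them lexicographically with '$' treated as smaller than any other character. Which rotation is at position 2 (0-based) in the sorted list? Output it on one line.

All 23 rotations (rotation i = S[i:]+S[:i]):
  rot[0] = DBDbCcbBBACABBBbBbDCcd$
  rot[1] = BDbCcbBBACABBBbBbDCcd$D
  rot[2] = DbCcbBBACABBBbBbDCcd$DB
  rot[3] = bCcbBBACABBBbBbDCcd$DBD
  rot[4] = CcbBBACABBBbBbDCcd$DBDb
  rot[5] = cbBBACABBBbBbDCcd$DBDbC
  rot[6] = bBBACABBBbBbDCcd$DBDbCc
  rot[7] = BBACABBBbBbDCcd$DBDbCcb
  rot[8] = BACABBBbBbDCcd$DBDbCcbB
  rot[9] = ACABBBbBbDCcd$DBDbCcbBB
  rot[10] = CABBBbBbDCcd$DBDbCcbBBA
  rot[11] = ABBBbBbDCcd$DBDbCcbBBAC
  rot[12] = BBBbBbDCcd$DBDbCcbBBACA
  rot[13] = BBbBbDCcd$DBDbCcbBBACAB
  rot[14] = BbBbDCcd$DBDbCcbBBACABB
  rot[15] = bBbDCcd$DBDbCcbBBACABBB
  rot[16] = BbDCcd$DBDbCcbBBACABBBb
  rot[17] = bDCcd$DBDbCcbBBACABBBbB
  rot[18] = DCcd$DBDbCcbBBACABBBbBb
  rot[19] = Ccd$DBDbCcbBBACABBBbBbD
  rot[20] = cd$DBDbCcbBBACABBBbBbDC
  rot[21] = d$DBDbCcbBBACABBBbBbDCc
  rot[22] = $DBDbCcbBBACABBBbBbDCcd
Sorted (with $ < everything):
  sorted[0] = $DBDbCcbBBACABBBbBbDCcd
  sorted[1] = ABBBbBbDCcd$DBDbCcbBBAC
  sorted[2] = ACABBBbBbDCcd$DBDbCcbBB
  sorted[3] = BACABBBbBbDCcd$DBDbCcbB
  sorted[4] = BBACABBBbBbDCcd$DBDbCcb
  sorted[5] = BBBbBbDCcd$DBDbCcbBBACA
  sorted[6] = BBbBbDCcd$DBDbCcbBBACAB
  sorted[7] = BDbCcbBBACABBBbBbDCcd$D
  sorted[8] = BbBbDCcd$DBDbCcbBBACABB
  sorted[9] = BbDCcd$DBDbCcbBBACABBBb
  sorted[10] = CABBBbBbDCcd$DBDbCcbBBA
  sorted[11] = CcbBBACABBBbBbDCcd$DBDb
  sorted[12] = Ccd$DBDbCcbBBACABBBbBbD
  sorted[13] = DBDbCcbBBACABBBbBbDCcd$
  sorted[14] = DCcd$DBDbCcbBBACABBBbBb
  sorted[15] = DbCcbBBACABBBbBbDCcd$DB
  sorted[16] = bBBACABBBbBbDCcd$DBDbCc
  sorted[17] = bBbDCcd$DBDbCcbBBACABBB
  sorted[18] = bCcbBBACABBBbBbDCcd$DBD
  sorted[19] = bDCcd$DBDbCcbBBACABBBbB
  sorted[20] = cbBBACABBBbBbDCcd$DBDbC
  sorted[21] = cd$DBDbCcbBBACABBBbBbDC
  sorted[22] = d$DBDbCcbBBACABBBbBbDCc
sorted[2] = ACABBBbBbDCcd$DBDbCcbBB

Answer: ACABBBbBbDCcd$DBDbCcbBB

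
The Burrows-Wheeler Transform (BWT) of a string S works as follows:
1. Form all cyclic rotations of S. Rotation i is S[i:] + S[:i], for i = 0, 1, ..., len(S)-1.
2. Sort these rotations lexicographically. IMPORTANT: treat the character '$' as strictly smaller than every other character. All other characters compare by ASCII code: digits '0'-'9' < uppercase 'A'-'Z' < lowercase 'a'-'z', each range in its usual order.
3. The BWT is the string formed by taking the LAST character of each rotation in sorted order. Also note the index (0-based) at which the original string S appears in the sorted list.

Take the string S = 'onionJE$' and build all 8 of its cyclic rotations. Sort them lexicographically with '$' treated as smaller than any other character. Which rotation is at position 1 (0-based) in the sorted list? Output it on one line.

Answer: E$onionJ

Derivation:
All 8 rotations (rotation i = S[i:]+S[:i]):
  rot[0] = onionJE$
  rot[1] = nionJE$o
  rot[2] = ionJE$on
  rot[3] = onJE$oni
  rot[4] = nJE$onio
  rot[5] = JE$onion
  rot[6] = E$onionJ
  rot[7] = $onionJE
Sorted (with $ < everything):
  sorted[0] = $onionJE
  sorted[1] = E$onionJ
  sorted[2] = JE$onion
  sorted[3] = ionJE$on
  sorted[4] = nJE$onio
  sorted[5] = nionJE$o
  sorted[6] = onJE$oni
  sorted[7] = onionJE$
sorted[1] = E$onionJ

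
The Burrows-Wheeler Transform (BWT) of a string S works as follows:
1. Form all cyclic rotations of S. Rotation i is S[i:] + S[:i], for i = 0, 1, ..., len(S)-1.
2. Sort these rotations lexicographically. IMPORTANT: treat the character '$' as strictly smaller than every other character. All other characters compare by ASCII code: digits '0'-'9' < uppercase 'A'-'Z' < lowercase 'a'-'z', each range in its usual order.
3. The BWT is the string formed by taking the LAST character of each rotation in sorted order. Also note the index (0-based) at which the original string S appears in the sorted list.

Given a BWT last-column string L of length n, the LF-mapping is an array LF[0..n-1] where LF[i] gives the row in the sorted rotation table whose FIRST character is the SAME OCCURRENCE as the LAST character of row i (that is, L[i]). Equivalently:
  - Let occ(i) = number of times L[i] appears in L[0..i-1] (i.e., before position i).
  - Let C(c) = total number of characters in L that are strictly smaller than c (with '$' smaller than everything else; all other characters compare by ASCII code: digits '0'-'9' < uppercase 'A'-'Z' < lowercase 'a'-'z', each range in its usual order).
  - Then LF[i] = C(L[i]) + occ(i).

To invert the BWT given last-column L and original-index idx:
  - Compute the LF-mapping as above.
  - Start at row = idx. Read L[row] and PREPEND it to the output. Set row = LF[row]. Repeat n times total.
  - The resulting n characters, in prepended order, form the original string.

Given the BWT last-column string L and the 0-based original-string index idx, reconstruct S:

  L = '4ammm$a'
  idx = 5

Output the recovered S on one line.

Answer: mamma4$

Derivation:
LF mapping: 1 2 4 5 6 0 3
Walk LF starting at row 5, prepending L[row]:
  step 1: row=5, L[5]='$', prepend. Next row=LF[5]=0
  step 2: row=0, L[0]='4', prepend. Next row=LF[0]=1
  step 3: row=1, L[1]='a', prepend. Next row=LF[1]=2
  step 4: row=2, L[2]='m', prepend. Next row=LF[2]=4
  step 5: row=4, L[4]='m', prepend. Next row=LF[4]=6
  step 6: row=6, L[6]='a', prepend. Next row=LF[6]=3
  step 7: row=3, L[3]='m', prepend. Next row=LF[3]=5
Reversed output: mamma4$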